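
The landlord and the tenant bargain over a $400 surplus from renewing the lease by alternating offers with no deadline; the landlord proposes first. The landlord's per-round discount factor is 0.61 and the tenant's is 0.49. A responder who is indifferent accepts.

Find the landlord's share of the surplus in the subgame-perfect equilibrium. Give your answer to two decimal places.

290.97

Let x be the landlord's share when the landlord proposes and y be the tenant's share when the tenant proposes.
The tenant accepts iff offered ≥ 0.49·y, so x = 400 − 0.49y. Symmetrically y = 400 − 0.61x.
Substituting: x = 400 − 0.49(400 − 0.61x), giving x(1 − 0.61·0.49) = 400(1 − 0.49).
So x = 400 × 0.51 / 0.7011 ≈ 290.9713, and the tenant receives 400 − x ≈ 109.0287.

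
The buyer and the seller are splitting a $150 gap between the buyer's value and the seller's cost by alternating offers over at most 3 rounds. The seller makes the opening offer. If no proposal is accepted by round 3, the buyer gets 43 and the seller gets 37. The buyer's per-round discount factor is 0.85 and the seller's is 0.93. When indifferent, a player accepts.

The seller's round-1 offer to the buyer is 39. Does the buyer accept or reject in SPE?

Reject

Round 3 (the seller proposes): the buyer gets 43 if talks fail, so the seller offers 43 and keeps 107.
Round 2 (the buyer proposes): the seller can get 107 next round, worth 0.93 × 107 = 99.51 now, so the buyer offers 99.51, keeping 50.49.
So by rejecting in round 1, the buyer gets 50.49 next round, worth 0.85 × 50.49 = 42.9165 now.
Offer 39 < 42.9165, so the buyer rejects.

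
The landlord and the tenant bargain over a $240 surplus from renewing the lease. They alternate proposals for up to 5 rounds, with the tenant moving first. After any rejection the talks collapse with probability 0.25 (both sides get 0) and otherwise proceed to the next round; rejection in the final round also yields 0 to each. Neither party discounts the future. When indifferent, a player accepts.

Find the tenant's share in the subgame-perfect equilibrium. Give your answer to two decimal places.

169.69

By backward induction:
Round 5 (the tenant proposes): the landlord will accept anything ≥ 0, so the tenant offers 0 and keeps 240.
Round 4 (the landlord proposes): rejecting gives the tenant an expected 0.75 × 240 = 180; the landlord offers that and keeps 60.
Round 3 (the tenant proposes): rejecting gives the landlord an expected 0.75 × 60 = 45; the tenant offers that and keeps 195.
Round 2 (the landlord proposes): rejecting gives the tenant an expected 0.75 × 195 = 146.25. The landlord offers 146.25 and keeps 240 − 146.25 = 93.75.
Round 1 (the tenant proposes): rejecting gives the landlord an expected 0.75 × 93.75 = 70.3125; the tenant offers that and keeps 169.6875.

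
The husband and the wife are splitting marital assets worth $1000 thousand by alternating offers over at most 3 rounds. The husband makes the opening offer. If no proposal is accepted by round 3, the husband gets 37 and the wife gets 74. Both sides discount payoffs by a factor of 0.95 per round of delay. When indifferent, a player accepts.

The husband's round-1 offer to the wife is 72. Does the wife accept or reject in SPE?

Round 3 (the husband proposes): the wife gets 74 if talks fail, so the husband offers 74 and keeps 926.
Round 2 (the wife proposes): the husband can get 926 next round, worth 0.95 × 926 = 879.7 now. The wife offers 879.7 and keeps 1000 − 879.7 = 120.3.
So by rejecting in round 1, the wife gets 120.3 next round, worth 0.95 × 120.3 = 114.285 now.
Offer 72 < 114.285, so the wife rejects.

Reject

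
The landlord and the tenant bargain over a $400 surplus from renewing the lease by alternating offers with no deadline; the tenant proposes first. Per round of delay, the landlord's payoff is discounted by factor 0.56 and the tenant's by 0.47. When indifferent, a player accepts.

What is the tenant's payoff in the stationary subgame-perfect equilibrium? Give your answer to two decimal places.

238.87

When the tenant proposes, the landlord accepts any offer worth at least 0.56 times what the landlord would get by proposing next round; and vice versa.
This gives x = 400 − 0.56y and y = 400 − 0.47x, where x and y are each side's share when it proposes.
Hence (1 − 0.56·0.47)x = 400(1 − 0.56), i.e. 0.7368·x = 176.
x ≈ 238.8708; the landlord's share is 400 − x ≈ 161.1292.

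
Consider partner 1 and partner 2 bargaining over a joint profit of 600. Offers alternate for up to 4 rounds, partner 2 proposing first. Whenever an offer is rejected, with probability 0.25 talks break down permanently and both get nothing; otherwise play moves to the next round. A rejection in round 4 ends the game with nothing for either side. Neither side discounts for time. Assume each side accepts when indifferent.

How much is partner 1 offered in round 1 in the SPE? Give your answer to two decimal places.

365.63

Round 4 (partner 1 proposes): rejection yields 0 for partner 2; partner 1 offers 0 and keeps 600.
Round 3 (partner 2 proposes): rejecting gives partner 1 an expected 0.75 × 600 = 450, so partner 2 offers 450, keeping 150.
Round 2 (partner 1 proposes): rejecting gives partner 2 an expected 0.75 × 150 = 112.5. Partner 1 offers 112.5 and keeps 600 − 112.5 = 487.5.
Round 1 (partner 2 proposes): rejecting gives partner 1 an expected 0.75 × 487.5 = 365.625, so partner 2 offers 365.625, keeping 234.375.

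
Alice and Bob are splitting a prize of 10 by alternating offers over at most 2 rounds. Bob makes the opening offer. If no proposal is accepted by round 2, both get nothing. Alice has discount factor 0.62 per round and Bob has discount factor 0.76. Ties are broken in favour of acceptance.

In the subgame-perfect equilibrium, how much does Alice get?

Round 2 (Alice proposes): rejection yields 0 for Bob; Alice offers 0 and keeps 10.
Round 1 (Bob proposes): Alice can get 10 next round, worth 0.62 × 10 = 6.2 now. Bob offers 6.2 and keeps 10 − 6.2 = 3.8.

6.2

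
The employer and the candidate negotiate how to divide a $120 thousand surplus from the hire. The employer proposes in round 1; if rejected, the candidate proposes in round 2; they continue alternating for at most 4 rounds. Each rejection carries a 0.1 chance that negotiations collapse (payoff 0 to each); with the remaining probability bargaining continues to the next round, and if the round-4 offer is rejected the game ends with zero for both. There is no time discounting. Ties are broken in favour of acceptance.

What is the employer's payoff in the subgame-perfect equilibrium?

By backward induction:
Round 4 (the candidate proposes): rejection yields 0 for the employer; the candidate offers 0 and keeps 120.
Round 3 (the employer proposes): rejecting gives the candidate an expected 0.9 × 120 = 108, so the employer offers 108, keeping 12.
Round 2 (the candidate proposes): rejecting gives the employer an expected 0.9 × 12 = 10.8. The candidate offers 10.8 and keeps 120 − 10.8 = 109.2.
Round 1 (the employer proposes): rejecting gives the candidate an expected 0.9 × 109.2 = 98.28. The employer offers 98.28 and keeps 120 − 98.28 = 21.72.

21.72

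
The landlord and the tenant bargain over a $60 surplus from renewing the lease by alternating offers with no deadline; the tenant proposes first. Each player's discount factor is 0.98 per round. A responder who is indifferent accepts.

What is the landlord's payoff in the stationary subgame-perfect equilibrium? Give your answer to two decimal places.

29.70

In a stationary SPE each proposer offers the other exactly their discounted continuation value.
If the tenant keeps x when proposing and the landlord keeps y when proposing, then x = 60 − 0.98y and y = 60 − 0.98x.
Solving: x = 60(1 − 0.98) / (1 − 0.98·0.98) = 1.2 / 0.0396 ≈ 30.3030.
The landlord gets 60 − 30.3030 ≈ 29.6970.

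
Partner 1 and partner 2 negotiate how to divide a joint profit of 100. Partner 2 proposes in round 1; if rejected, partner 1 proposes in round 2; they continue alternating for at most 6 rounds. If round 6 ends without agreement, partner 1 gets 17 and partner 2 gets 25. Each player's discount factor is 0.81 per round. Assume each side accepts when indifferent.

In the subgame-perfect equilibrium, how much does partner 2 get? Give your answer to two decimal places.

48.36

Round 6 (partner 1 proposes): partner 2 gets 25 if talks fail, so partner 1 offers 25 and keeps 75.
Round 5 (partner 2 proposes): partner 1 can get 75 next round, worth 0.81 × 75 = 60.75 now. Partner 2 offers 60.75 and keeps 100 − 60.75 = 39.25.
Round 4 (partner 1 proposes): partner 2 can get 39.25 next round, worth 0.81 × 39.25 = 31.7925 now, so partner 1 offers 31.7925, keeping 68.2075.
Round 3 (partner 2 proposes): partner 1 can get 68.2075 next round, worth 0.81 × 68.2075 = 55.248075 now; partner 2 offers that and keeps 44.751925.
Round 2 (partner 1 proposes): partner 2 can get 44.751925 next round, worth 0.81 × 44.751925 = 36.24905925 now, so partner 1 offers 36.24905925, keeping 63.75094075.
Round 1 (partner 2 proposes): partner 1 can get 63.75094075 next round, worth 0.81 × 63.75094075 = 51.6382620075 now, so partner 2 offers 51.6382620075, keeping 48.3617379925.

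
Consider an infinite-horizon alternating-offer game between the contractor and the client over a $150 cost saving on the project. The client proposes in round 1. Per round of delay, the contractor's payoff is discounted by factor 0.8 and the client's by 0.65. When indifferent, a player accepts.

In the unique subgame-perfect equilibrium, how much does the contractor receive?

When the client proposes, the contractor accepts any offer worth at least 0.8 times what the contractor would get by proposing next round; and vice versa.
This gives x = 150 − 0.8y and y = 150 − 0.65x, where x and y are each side's share when it proposes.
Hence (1 − 0.8·0.65)x = 150(1 − 0.8), i.e. 0.48·x = 30.
x = 62.5; the contractor's share is 150 − x = 87.5.

87.5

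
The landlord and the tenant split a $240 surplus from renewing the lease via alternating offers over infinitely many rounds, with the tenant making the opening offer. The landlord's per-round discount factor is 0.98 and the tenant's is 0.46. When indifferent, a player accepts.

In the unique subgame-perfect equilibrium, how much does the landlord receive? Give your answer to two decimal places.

In a stationary SPE each proposer offers the other exactly their discounted continuation value.
If the tenant keeps x when proposing and the landlord keeps y when proposing, then x = 240 − 0.98y and y = 240 − 0.46x.
Solving: x = 240(1 − 0.98) / (1 − 0.46·0.98) = 4.8 / 0.5492 ≈ 8.7400.
The landlord gets 240 − 8.7400 ≈ 231.2600.

231.26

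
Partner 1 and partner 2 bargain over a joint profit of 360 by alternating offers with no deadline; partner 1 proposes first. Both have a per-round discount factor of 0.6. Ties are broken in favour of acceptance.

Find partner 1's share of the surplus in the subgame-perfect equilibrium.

Let x be partner 1's share when partner 1 proposes and y be partner 2's share when partner 2 proposes.
Partner 2 accepts iff offered ≥ 0.6·y, so x = 360 − 0.6y. Symmetrically y = 360 − 0.6x.
Substituting: x = 360 − 0.6(360 − 0.6x), giving x(1 − 0.6·0.6) = 360(1 − 0.6).
So x = 360 × 0.4 / 0.64 = 225, and partner 2 receives 360 − x = 135.

225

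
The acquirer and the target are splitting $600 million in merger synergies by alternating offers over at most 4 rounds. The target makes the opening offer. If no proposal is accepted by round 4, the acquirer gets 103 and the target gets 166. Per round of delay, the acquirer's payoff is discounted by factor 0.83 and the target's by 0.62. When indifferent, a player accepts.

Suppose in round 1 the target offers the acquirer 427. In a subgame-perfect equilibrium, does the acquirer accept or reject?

Work out the acquirer's continuation value if the offer is rejected.
Round 4 (the acquirer proposes): the target gets 166 if talks fail, so the acquirer offers 166 and keeps 434.
Round 3 (the target proposes): the acquirer can get 434 next round, worth 0.83 × 434 = 360.22 now. The target offers 360.22 and keeps 600 − 360.22 = 239.78.
Round 2 (the acquirer proposes): the target can get 239.78 next round, worth 0.62 × 239.78 = 148.6636 now; the acquirer offers that and keeps 451.3364.
So by rejecting in round 1, the acquirer gets 451.3364 next round, worth 0.83 × 451.3364 = 374.609212 now.
Offer 427 ≥ 374.609212, so the acquirer accepts.

Accept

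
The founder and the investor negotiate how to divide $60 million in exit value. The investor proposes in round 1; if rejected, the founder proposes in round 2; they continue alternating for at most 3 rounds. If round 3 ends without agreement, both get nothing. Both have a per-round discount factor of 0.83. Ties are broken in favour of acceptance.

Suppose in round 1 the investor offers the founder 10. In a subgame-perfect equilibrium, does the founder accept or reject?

Accept

Round 3 (the investor proposes): rejection yields 0 for the founder; the investor offers 0 and keeps 60.
Round 2 (the founder proposes): the investor can get 60 next round, worth 0.83 × 60 = 49.8 now. The founder offers 49.8 and keeps 60 − 49.8 = 10.2.
So by rejecting in round 1, the founder gets 10.2 next round, worth 0.83 × 10.2 = 8.466 now.
Offer 10 ≥ 8.466, so the founder accepts.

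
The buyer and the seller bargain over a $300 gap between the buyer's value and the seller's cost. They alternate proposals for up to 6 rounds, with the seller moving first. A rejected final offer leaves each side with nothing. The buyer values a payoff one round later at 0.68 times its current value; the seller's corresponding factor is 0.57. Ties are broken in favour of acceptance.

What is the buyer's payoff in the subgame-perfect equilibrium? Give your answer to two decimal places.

By backward induction:
Round 6 (the buyer proposes): the seller will accept anything ≥ 0, so the buyer offers 0 and keeps 300.
Round 5 (the seller proposes): the buyer can get 300 next round, worth 0.68 × 300 = 204 now; the seller offers that and keeps 96.
Round 4 (the buyer proposes): the seller can get 96 next round, worth 0.57 × 96 = 54.72 now. The buyer offers 54.72 and keeps 300 − 54.72 = 245.28.
Round 3 (the seller proposes): the buyer can get 245.28 next round, worth 0.68 × 245.28 = 166.7904 now. The seller offers 166.7904 and keeps 300 − 166.7904 = 133.2096.
Round 2 (the buyer proposes): the seller can get 133.2096 next round, worth 0.57 × 133.2096 = 75.929472 now. The buyer offers 75.929472 and keeps 300 − 75.929472 = 224.070528.
Round 1 (the seller proposes): the buyer can get 224.070528 next round, worth 0.68 × 224.070528 = 152.36795904 now, so the seller offers 152.36795904, keeping 147.63204096.

152.37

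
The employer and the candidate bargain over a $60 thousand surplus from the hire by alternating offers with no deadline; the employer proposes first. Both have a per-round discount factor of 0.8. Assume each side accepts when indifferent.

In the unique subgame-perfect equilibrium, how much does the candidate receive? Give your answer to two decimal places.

In a stationary SPE each proposer offers the other exactly their discounted continuation value.
If the employer keeps x when proposing and the candidate keeps y when proposing, then x = 60 − 0.8y and y = 60 − 0.8x.
Solving: x = 60(1 − 0.8) / (1 − 0.8·0.8) = 12 / 0.36 ≈ 33.3333.
The candidate gets 60 − 33.3333 ≈ 26.6667.

26.67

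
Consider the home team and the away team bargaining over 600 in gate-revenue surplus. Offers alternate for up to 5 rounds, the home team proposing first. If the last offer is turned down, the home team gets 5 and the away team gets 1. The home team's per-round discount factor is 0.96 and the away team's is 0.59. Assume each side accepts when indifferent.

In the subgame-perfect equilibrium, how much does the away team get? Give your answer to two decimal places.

22.50

Work backward from the last round.
Round 5 (the home team proposes): the away team gets 1 if talks fail, so the home team offers 1 and keeps 599.
Round 4 (the away team proposes): the home team can get 599 next round, worth 0.96 × 599 = 575.04 now. The away team offers 575.04 and keeps 600 − 575.04 = 24.96.
Round 3 (the home team proposes): the away team can get 24.96 next round, worth 0.59 × 24.96 = 14.7264 now, so the home team offers 14.7264, keeping 585.2736.
Round 2 (the away team proposes): the home team can get 585.2736 next round, worth 0.96 × 585.2736 = 561.862656 now; the away team offers that and keeps 38.137344.
Round 1 (the home team proposes): the away team can get 38.137344 next round, worth 0.59 × 38.137344 = 22.50103296 now. The home team offers 22.50103296 and keeps 600 − 22.50103296 = 577.49896704.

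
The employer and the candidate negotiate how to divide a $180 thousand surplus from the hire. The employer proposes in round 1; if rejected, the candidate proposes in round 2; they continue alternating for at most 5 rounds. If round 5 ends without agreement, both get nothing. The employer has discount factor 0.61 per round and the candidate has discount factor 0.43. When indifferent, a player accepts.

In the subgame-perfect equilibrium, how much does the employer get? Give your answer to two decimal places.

Round 5 (the employer proposes): rejection yields 0 for the candidate; the employer offers 0 and keeps 180.
Round 4 (the candidate proposes): the employer can get 180 next round, worth 0.61 × 180 = 109.8 now, so the candidate offers 109.8, keeping 70.2.
Round 3 (the employer proposes): the candidate can get 70.2 next round, worth 0.43 × 70.2 = 30.186 now; the employer offers that and keeps 149.814.
Round 2 (the candidate proposes): the employer can get 149.814 next round, worth 0.61 × 149.814 = 91.38654 now. The candidate offers 91.38654 and keeps 180 − 91.38654 = 88.61346.
Round 1 (the employer proposes): the candidate can get 88.61346 next round, worth 0.43 × 88.61346 = 38.1037878 now. The employer offers 38.1037878 and keeps 180 − 38.1037878 = 141.8962122.

141.90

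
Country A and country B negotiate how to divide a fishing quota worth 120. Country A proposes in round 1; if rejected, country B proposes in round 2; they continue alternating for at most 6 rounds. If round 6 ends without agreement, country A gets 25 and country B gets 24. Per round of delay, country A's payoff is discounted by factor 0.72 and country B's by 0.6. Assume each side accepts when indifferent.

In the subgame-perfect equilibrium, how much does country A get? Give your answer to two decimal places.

By backward induction:
Round 6 (country B proposes): country A gets 25 if talks fail, so country B offers 25 and keeps 95.
Round 5 (country A proposes): country B can get 95 next round, worth 0.6 × 95 = 57 now. Country A offers 57 and keeps 120 − 57 = 63.
Round 4 (country B proposes): country A can get 63 next round, worth 0.72 × 63 = 45.36 now, so country B offers 45.36, keeping 74.64.
Round 3 (country A proposes): country B can get 74.64 next round, worth 0.6 × 74.64 = 44.784 now; country A offers that and keeps 75.216.
Round 2 (country B proposes): country A can get 75.216 next round, worth 0.72 × 75.216 = 54.15552 now; country B offers that and keeps 65.84448.
Round 1 (country A proposes): country B can get 65.84448 next round, worth 0.6 × 65.84448 = 39.506688 now. Country A offers 39.506688 and keeps 120 − 39.506688 = 80.493312.

80.49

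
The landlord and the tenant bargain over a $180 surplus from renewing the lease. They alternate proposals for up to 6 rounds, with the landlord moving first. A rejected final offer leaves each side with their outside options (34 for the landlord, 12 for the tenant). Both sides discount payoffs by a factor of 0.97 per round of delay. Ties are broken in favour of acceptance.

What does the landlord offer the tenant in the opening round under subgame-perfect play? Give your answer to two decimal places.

Round 6 (the tenant proposes): the landlord gets 34 if talks fail, so the tenant offers 34 and keeps 146.
Round 5 (the landlord proposes): the tenant can get 146 next round, worth 0.97 × 146 = 141.62 now, so the landlord offers 141.62, keeping 38.38.
Round 4 (the tenant proposes): the landlord can get 38.38 next round, worth 0.97 × 38.38 = 37.2286 now. The tenant offers 37.2286 and keeps 180 − 37.2286 = 142.7714.
Round 3 (the landlord proposes): the tenant can get 142.7714 next round, worth 0.97 × 142.7714 = 138.488258 now, so the landlord offers 138.488258, keeping 41.511742.
Round 2 (the tenant proposes): the landlord can get 41.511742 next round, worth 0.97 × 41.511742 = 40.26638974 now. The tenant offers 40.26638974 and keeps 180 − 40.26638974 = 139.73361026.
Round 1 (the landlord proposes): the tenant can get 139.73361026 next round, worth 0.97 × 139.73361026 = 135.5416019522 now; the landlord offers that and keeps 44.4583980478.

135.54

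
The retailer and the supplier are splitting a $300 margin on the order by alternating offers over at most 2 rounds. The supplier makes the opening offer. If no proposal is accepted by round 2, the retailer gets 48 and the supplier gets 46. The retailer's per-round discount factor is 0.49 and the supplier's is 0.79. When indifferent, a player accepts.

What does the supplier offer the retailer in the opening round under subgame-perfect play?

124.46

Round 2 (the retailer proposes): the supplier gets 46 if talks fail, so the retailer offers 46 and keeps 254.
Round 1 (the supplier proposes): the retailer can get 254 next round, worth 0.49 × 254 = 124.46 now; the supplier offers that and keeps 175.54.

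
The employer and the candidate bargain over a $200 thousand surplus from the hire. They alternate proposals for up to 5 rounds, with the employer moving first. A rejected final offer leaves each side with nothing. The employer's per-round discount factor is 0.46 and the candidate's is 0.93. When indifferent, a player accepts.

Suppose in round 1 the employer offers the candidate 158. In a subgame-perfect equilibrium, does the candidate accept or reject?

Round 5 (the employer proposes): rejection yields 0 for the candidate; the employer offers 0 and keeps 200.
Round 4 (the candidate proposes): the employer can get 200 next round, worth 0.46 × 200 = 92 now; the candidate offers that and keeps 108.
Round 3 (the employer proposes): the candidate can get 108 next round, worth 0.93 × 108 = 100.44 now. The employer offers 100.44 and keeps 200 − 100.44 = 99.56.
Round 2 (the candidate proposes): the employer can get 99.56 next round, worth 0.46 × 99.56 = 45.7976 now. The candidate offers 45.7976 and keeps 200 − 45.7976 = 154.2024.
So by rejecting in round 1, the candidate gets 154.2024 next round, worth 0.93 × 154.2024 = 143.408232 now.
Offer 158 ≥ 143.408232, so the candidate accepts.

Accept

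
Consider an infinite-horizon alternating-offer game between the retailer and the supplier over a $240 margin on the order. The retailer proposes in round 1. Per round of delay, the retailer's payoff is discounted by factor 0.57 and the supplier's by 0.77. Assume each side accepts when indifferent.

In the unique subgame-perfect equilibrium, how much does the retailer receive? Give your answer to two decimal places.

98.38

When the retailer proposes, the supplier accepts any offer worth at least 0.77 times what the supplier would get by proposing next round; and vice versa.
This gives x = 240 − 0.77y and y = 240 − 0.57x, where x and y are each side's share when it proposes.
Hence (1 − 0.77·0.57)x = 240(1 − 0.77), i.e. 0.5611·x = 55.2.
x ≈ 98.3782; the supplier's share is 240 − x ≈ 141.6218.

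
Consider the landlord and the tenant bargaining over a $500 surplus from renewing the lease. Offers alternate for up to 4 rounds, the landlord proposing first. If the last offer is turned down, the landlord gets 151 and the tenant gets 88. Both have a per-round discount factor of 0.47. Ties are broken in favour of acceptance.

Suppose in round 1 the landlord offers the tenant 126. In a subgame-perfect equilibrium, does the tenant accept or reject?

Reject

Work out the tenant's continuation value if the offer is rejected.
Round 4 (the tenant proposes): the landlord gets 151 if talks fail, so the tenant offers 151 and keeps 349.
Round 3 (the landlord proposes): the tenant can get 349 next round, worth 0.47 × 349 = 164.03 now; the landlord offers that and keeps 335.97.
Round 2 (the tenant proposes): the landlord can get 335.97 next round, worth 0.47 × 335.97 = 157.9059 now. The tenant offers 157.9059 and keeps 500 − 157.9059 = 342.0941.
So by rejecting in round 1, the tenant gets 342.0941 next round, worth 0.47 × 342.0941 = 160.784227 now.
Offer 126 < 160.784227, so the tenant rejects.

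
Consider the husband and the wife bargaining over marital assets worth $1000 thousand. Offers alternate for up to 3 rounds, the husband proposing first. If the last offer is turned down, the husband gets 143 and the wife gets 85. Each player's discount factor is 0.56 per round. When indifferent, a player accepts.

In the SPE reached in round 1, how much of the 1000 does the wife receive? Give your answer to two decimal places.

273.06

Round 3 (the husband proposes): the wife gets 85 if talks fail, so the husband offers 85 and keeps 915.
Round 2 (the wife proposes): the husband can get 915 next round, worth 0.56 × 915 = 512.4 now; the wife offers that and keeps 487.6.
Round 1 (the husband proposes): the wife can get 487.6 next round, worth 0.56 × 487.6 = 273.056 now. The husband offers 273.056 and keeps 1000 − 273.056 = 726.944.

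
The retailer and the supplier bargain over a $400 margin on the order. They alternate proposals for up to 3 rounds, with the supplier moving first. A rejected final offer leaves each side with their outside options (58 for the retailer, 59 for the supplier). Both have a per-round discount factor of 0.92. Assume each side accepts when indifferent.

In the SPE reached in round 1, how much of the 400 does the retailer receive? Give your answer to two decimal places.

By backward induction:
Round 3 (the supplier proposes): the retailer gets 58 if talks fail, so the supplier offers 58 and keeps 342.
Round 2 (the retailer proposes): the supplier can get 342 next round, worth 0.92 × 342 = 314.64 now; the retailer offers that and keeps 85.36.
Round 1 (the supplier proposes): the retailer can get 85.36 next round, worth 0.92 × 85.36 = 78.5312 now; the supplier offers that and keeps 321.4688.

78.53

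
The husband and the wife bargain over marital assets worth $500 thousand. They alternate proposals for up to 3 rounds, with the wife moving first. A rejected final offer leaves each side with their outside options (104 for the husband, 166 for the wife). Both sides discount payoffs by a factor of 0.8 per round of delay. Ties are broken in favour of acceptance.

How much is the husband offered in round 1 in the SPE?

Round 3 (the wife proposes): the husband gets 104 if talks fail, so the wife offers 104 and keeps 396.
Round 2 (the husband proposes): the wife can get 396 next round, worth 0.8 × 396 = 316.8 now, so the husband offers 316.8, keeping 183.2.
Round 1 (the wife proposes): the husband can get 183.2 next round, worth 0.8 × 183.2 = 146.56 now, so the wife offers 146.56, keeping 353.44.

146.56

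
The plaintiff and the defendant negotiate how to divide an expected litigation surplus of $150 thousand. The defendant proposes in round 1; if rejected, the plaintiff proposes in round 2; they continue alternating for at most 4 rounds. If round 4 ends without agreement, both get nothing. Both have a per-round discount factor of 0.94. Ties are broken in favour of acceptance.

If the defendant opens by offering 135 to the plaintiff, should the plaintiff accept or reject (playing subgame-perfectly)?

Accept

Round 4 (the plaintiff proposes): rejection yields 0 for the defendant; the plaintiff offers 0 and keeps 150.
Round 3 (the defendant proposes): the plaintiff can get 150 next round, worth 0.94 × 150 = 141 now. The defendant offers 141 and keeps 150 − 141 = 9.
Round 2 (the plaintiff proposes): the defendant can get 9 next round, worth 0.94 × 9 = 8.46 now, so the plaintiff offers 8.46, keeping 141.54.
So by rejecting in round 1, the plaintiff gets 141.54 next round, worth 0.94 × 141.54 = 133.0476 now.
Offer 135 ≥ 133.0476, so the plaintiff accepts.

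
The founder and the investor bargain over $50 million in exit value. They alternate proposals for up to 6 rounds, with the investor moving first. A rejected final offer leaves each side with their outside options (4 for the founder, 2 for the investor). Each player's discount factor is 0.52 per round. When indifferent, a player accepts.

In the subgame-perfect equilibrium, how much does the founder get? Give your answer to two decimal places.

By backward induction:
Round 6 (the founder proposes): the investor gets 2 if talks fail, so the founder offers 2 and keeps 48.
Round 5 (the investor proposes): the founder can get 48 next round, worth 0.52 × 48 = 24.96 now, so the investor offers 24.96, keeping 25.04.
Round 4 (the founder proposes): the investor can get 25.04 next round, worth 0.52 × 25.04 = 13.0208 now, so the founder offers 13.0208, keeping 36.9792.
Round 3 (the investor proposes): the founder can get 36.9792 next round, worth 0.52 × 36.9792 = 19.229184 now, so the investor offers 19.229184, keeping 30.770816.
Round 2 (the founder proposes): the investor can get 30.770816 next round, worth 0.52 × 30.770816 = 16.00082432 now; the founder offers that and keeps 33.99917568.
Round 1 (the investor proposes): the founder can get 33.99917568 next round, worth 0.52 × 33.99917568 = 17.6795713536 now, so the investor offers 17.6795713536, keeping 32.3204286464.

17.68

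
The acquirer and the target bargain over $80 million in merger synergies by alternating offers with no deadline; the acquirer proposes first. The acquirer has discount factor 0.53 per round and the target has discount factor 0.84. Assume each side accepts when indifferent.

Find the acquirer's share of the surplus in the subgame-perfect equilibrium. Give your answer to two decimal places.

In a stationary SPE each proposer offers the other exactly their discounted continuation value.
If the acquirer keeps x when proposing and the target keeps y when proposing, then x = 80 − 0.84y and y = 80 − 0.53x.
Solving: x = 80(1 − 0.84) / (1 − 0.53·0.84) = 12.8 / 0.5548 ≈ 23.0714.
The target gets 80 − 23.0714 ≈ 56.9286.

23.07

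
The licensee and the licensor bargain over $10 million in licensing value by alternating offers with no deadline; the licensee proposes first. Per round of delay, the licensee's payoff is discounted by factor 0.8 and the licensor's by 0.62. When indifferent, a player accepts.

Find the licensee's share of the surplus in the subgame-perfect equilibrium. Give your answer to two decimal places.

In a stationary SPE each proposer offers the other exactly their discounted continuation value.
If the licensee keeps x when proposing and the licensor keeps y when proposing, then x = 10 − 0.62y and y = 10 − 0.8x.
Solving: x = 10(1 − 0.62) / (1 − 0.8·0.62) = 3.8 / 0.504 ≈ 7.5397.
The licensor gets 10 − 7.5397 ≈ 2.4603.

7.54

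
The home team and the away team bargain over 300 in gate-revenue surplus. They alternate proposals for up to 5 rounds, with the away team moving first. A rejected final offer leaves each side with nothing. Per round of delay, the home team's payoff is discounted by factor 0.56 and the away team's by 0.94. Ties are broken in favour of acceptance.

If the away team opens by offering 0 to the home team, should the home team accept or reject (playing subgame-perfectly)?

Work out the home team's continuation value if the offer is rejected.
Round 5 (the away team proposes): rejection yields 0 for the home team; the away team offers 0 and keeps 300.
Round 4 (the home team proposes): the away team can get 300 next round, worth 0.94 × 300 = 282 now; the home team offers that and keeps 18.
Round 3 (the away team proposes): the home team can get 18 next round, worth 0.56 × 18 = 10.08 now, so the away team offers 10.08, keeping 289.92.
Round 2 (the home team proposes): the away team can get 289.92 next round, worth 0.94 × 289.92 = 272.5248 now, so the home team offers 272.5248, keeping 27.4752.
So by rejecting in round 1, the home team gets 27.4752 next round, worth 0.56 × 27.4752 = 15.386112 now.
Offer 0 < 15.386112, so the home team rejects.

Reject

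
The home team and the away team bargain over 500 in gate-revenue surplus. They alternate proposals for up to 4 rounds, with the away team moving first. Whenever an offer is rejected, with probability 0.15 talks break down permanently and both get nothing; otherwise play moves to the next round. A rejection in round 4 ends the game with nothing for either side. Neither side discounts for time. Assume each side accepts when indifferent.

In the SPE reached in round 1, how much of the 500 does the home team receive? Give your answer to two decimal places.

Round 4 (the home team proposes): rejection yields 0 for the away team; the home team offers 0 and keeps 500.
Round 3 (the away team proposes): rejecting gives the home team an expected 0.85 × 500 = 425; the away team offers that and keeps 75.
Round 2 (the home team proposes): rejecting gives the away team an expected 0.85 × 75 = 63.75; the home team offers that and keeps 436.25.
Round 1 (the away team proposes): rejecting gives the home team an expected 0.85 × 436.25 = 370.8125; the away team offers that and keeps 129.1875.

370.81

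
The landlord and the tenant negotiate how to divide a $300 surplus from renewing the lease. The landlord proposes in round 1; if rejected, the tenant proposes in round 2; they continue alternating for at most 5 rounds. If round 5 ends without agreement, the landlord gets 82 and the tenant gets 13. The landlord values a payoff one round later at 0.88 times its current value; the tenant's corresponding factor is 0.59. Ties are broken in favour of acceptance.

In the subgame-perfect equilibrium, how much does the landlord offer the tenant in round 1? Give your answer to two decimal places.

35.77

Round 5 (the landlord proposes): the tenant gets 13 if talks fail, so the landlord offers 13 and keeps 287.
Round 4 (the tenant proposes): the landlord can get 287 next round, worth 0.88 × 287 = 252.56 now, so the tenant offers 252.56, keeping 47.44.
Round 3 (the landlord proposes): the tenant can get 47.44 next round, worth 0.59 × 47.44 = 27.9896 now, so the landlord offers 27.9896, keeping 272.0104.
Round 2 (the tenant proposes): the landlord can get 272.0104 next round, worth 0.88 × 272.0104 = 239.369152 now; the tenant offers that and keeps 60.630848.
Round 1 (the landlord proposes): the tenant can get 60.630848 next round, worth 0.59 × 60.630848 = 35.77220032 now, so the landlord offers 35.77220032, keeping 264.22779968.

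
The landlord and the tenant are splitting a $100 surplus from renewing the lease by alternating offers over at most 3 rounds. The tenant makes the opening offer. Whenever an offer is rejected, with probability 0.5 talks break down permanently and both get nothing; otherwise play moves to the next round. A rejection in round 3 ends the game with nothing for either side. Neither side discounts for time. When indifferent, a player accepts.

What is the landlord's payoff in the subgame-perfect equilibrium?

Round 3 (the tenant proposes): the landlord will accept anything ≥ 0, so the tenant offers 0 and keeps 100.
Round 2 (the landlord proposes): rejecting gives the tenant an expected 0.5 × 100 = 50. The landlord offers 50 and keeps 100 − 50 = 50.
Round 1 (the tenant proposes): rejecting gives the landlord an expected 0.5 × 50 = 25; the tenant offers that and keeps 75.

25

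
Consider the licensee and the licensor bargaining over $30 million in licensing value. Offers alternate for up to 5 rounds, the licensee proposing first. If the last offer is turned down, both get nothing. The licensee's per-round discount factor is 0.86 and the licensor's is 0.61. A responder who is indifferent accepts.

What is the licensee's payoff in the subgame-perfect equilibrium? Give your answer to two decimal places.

26.09

By backward induction:
Round 5 (the licensee proposes): rejection yields 0 for the licensor; the licensee offers 0 and keeps 30.
Round 4 (the licensor proposes): the licensee can get 30 next round, worth 0.86 × 30 = 25.8 now, so the licensor offers 25.8, keeping 4.2.
Round 3 (the licensee proposes): the licensor can get 4.2 next round, worth 0.61 × 4.2 = 2.562 now, so the licensee offers 2.562, keeping 27.438.
Round 2 (the licensor proposes): the licensee can get 27.438 next round, worth 0.86 × 27.438 = 23.59668 now, so the licensor offers 23.59668, keeping 6.40332.
Round 1 (the licensee proposes): the licensor can get 6.40332 next round, worth 0.61 × 6.40332 = 3.9060252 now. The licensee offers 3.9060252 and keeps 30 − 3.9060252 = 26.0939748.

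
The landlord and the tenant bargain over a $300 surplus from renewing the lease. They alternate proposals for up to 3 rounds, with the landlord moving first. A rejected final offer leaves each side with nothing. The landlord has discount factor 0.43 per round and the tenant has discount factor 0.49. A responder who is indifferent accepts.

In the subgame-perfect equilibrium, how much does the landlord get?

Work backward from the last round.
Round 3 (the landlord proposes): rejection yields 0 for the tenant; the landlord offers 0 and keeps 300.
Round 2 (the tenant proposes): the landlord can get 300 next round, worth 0.43 × 300 = 129 now; the tenant offers that and keeps 171.
Round 1 (the landlord proposes): the tenant can get 171 next round, worth 0.49 × 171 = 83.79 now; the landlord offers that and keeps 216.21.

216.21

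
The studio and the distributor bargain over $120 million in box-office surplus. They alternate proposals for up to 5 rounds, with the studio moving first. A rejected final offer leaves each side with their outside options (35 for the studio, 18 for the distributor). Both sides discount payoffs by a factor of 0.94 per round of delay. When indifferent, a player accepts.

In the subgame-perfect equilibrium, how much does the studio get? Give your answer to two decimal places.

93.20

Round 5 (the studio proposes): the distributor gets 18 if talks fail, so the studio offers 18 and keeps 102.
Round 4 (the distributor proposes): the studio can get 102 next round, worth 0.94 × 102 = 95.88 now, so the distributor offers 95.88, keeping 24.12.
Round 3 (the studio proposes): the distributor can get 24.12 next round, worth 0.94 × 24.12 = 22.6728 now, so the studio offers 22.6728, keeping 97.3272.
Round 2 (the distributor proposes): the studio can get 97.3272 next round, worth 0.94 × 97.3272 = 91.487568 now, so the distributor offers 91.487568, keeping 28.512432.
Round 1 (the studio proposes): the distributor can get 28.512432 next round, worth 0.94 × 28.512432 = 26.80168608 now; the studio offers that and keeps 93.19831392.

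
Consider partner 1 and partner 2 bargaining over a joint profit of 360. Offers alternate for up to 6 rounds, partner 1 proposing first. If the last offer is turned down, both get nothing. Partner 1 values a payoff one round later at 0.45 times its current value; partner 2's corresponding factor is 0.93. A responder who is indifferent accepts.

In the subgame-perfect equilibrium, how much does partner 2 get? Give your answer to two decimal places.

Work backward from the last round.
Round 6 (partner 2 proposes): partner 1 will accept anything ≥ 0, so partner 2 offers 0 and keeps 360.
Round 5 (partner 1 proposes): partner 2 can get 360 next round, worth 0.93 × 360 = 334.8 now; partner 1 offers that and keeps 25.2.
Round 4 (partner 2 proposes): partner 1 can get 25.2 next round, worth 0.45 × 25.2 = 11.34 now, so partner 2 offers 11.34, keeping 348.66.
Round 3 (partner 1 proposes): partner 2 can get 348.66 next round, worth 0.93 × 348.66 = 324.2538 now. Partner 1 offers 324.2538 and keeps 360 − 324.2538 = 35.7462.
Round 2 (partner 2 proposes): partner 1 can get 35.7462 next round, worth 0.45 × 35.7462 = 16.08579 now; partner 2 offers that and keeps 343.91421.
Round 1 (partner 1 proposes): partner 2 can get 343.91421 next round, worth 0.93 × 343.91421 = 319.8402153 now. Partner 1 offers 319.8402153 and keeps 360 − 319.8402153 = 40.1597847.

319.84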